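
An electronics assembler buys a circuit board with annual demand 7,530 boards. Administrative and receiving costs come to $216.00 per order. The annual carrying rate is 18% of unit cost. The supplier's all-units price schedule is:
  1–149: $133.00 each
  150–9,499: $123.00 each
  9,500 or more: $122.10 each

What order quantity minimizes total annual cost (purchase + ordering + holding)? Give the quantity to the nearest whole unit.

Q* ≈ 383 boards

Holding cost per unit per year at price C is H = 0.18·C.
Evaluate total cost at each tier's feasible EOQ or, if the EOQ is below the tier, at the tier's minimum quantity.
Tier 1 ($133.00): EOQ = 368.6 exceeds tier's upper bound 149, so this tier is dominated.
EOQ at $123.00 = 383.3 (feasible in tier 2): TC = 7,530×$123.00 + (7,530/383.3)×216 + (383.3/2)×0.18×$123.00 = $934,676.49.
EOQ at $122.10 = 384.7 < 9500, so use break Q=9500: TC = 7,530×$122.10 + (7,530/9500.0)×216 + (9500.0/2)×0.18×$122.10 = $1,023,979.71.
Lowest total cost is $934,676.49 at Q = 383.3.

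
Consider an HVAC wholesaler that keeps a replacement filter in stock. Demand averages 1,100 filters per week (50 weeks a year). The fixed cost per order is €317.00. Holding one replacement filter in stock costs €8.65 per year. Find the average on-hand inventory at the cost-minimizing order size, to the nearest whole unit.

Average inventory ≈ 1,004 filters

Annual demand D = 1,100 × 50 = 55,000.
Q* = √(2DS/H) = √(2 × 55,000 × 317 / 8.65) ≈ 2007.79.
Average inventory = Q*/2 ≈ 2007.79 / 2 = 1003.894.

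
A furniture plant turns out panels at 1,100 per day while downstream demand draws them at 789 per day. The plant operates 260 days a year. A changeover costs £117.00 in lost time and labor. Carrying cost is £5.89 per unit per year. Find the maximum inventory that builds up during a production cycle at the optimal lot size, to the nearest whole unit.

Annual demand D = 789 × 260 = 205,140.
Production build-up factor (1 − d/p) = 1 − 789/1,100 = 0.2827.
Q* = √(2DS / (H(1 − d/p))) = √(2 × 205,140 × 117 / (5.89 × 0.2827)).
= √(48,002,760 / 1.6653) ≈ 5368.978.
Maximum inventory = Q*(1 − d/p) = 5368.978 × 0.2827 ≈ 1517.956.

I_max ≈ 1,518 panels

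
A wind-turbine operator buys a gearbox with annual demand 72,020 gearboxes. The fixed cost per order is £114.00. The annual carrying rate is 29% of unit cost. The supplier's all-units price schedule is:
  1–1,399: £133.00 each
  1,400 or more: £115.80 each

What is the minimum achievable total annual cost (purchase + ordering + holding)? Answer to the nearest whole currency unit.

Holding cost per unit per year at price C is H = 0.29·C.
For each price level, check whether its EOQ is feasible; otherwise the best quantity at that price is the breakpoint.
EOQ at £133.00 = 652.5 (feasible in tier 1): TC = 72,020×£133.00 + (72,020/652.5)×114 + (652.5/2)×0.29×£133.00 = £9,603,826.27.
EOQ at £115.80 = 699.3 < 1400, so use break Q=1400: TC = 72,020×£115.80 + (72,020/1400.0)×114 + (1400.0/2)×0.29×£115.80 = £8,369,287.89.
Lowest total cost among the candidates is at Q = 1400.0.

TC* ≈ £8,369,288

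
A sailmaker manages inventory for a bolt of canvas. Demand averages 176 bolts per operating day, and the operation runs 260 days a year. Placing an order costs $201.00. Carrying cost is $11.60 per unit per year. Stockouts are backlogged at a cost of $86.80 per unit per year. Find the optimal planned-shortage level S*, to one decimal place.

Annual demand D = 176 × 260 = 45,760.
With planned backorders, Q* = √(2DS/H) · √((H+B)/B).
√(2DS/H) = √(2 × 45,760 × 201 / 11.6) = 1259.294.
√((H+B)/B) = √((11.6+86.8)/86.8) = 1.0647.
Q* ≈ 1340.802.
S* = Q* · H/(H+B) = 1340.802 × 11.6/98.4 ≈ 158.062.

S* ≈ 158.1 bolts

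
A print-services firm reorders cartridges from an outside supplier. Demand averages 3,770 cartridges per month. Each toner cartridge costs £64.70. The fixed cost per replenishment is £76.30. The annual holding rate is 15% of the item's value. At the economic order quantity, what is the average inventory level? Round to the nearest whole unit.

Average inventory ≈ 422 cartridges

Annual demand D = 3,770 × 12 = 45,240.
Holding cost H = 0.15 × £64.70 = £9.7050 per unit per year.
Q* = √(2DS/H) = √(2 × 45,240 × 76.3 / 9.705) ≈ 843.41.
Average inventory = Q*/2 ≈ 843.41 / 2 = 421.707.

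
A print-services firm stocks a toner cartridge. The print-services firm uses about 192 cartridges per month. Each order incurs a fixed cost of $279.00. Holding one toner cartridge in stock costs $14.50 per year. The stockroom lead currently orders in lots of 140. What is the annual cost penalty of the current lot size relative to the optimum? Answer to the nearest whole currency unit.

Extra cost ≈ $1,289 per year

Annual demand D = 192 × 12 = 2,304.
EOQ = √(2DS/H) = √(2 × 2,304 × 279 / 14.5) ≈ 297.77.
Cost at Q* = (D/Q*)S + (Q*/2)H = √(2DSH) ≈ $4,317.60.
Cost at Q = 140: (2,304/140)×279 + (140/2)×14.5 = $4,591.54 + $1,015.00 = $5,606.54.
Excess = $5,606.54 − $4,317.60 = $1,288.94.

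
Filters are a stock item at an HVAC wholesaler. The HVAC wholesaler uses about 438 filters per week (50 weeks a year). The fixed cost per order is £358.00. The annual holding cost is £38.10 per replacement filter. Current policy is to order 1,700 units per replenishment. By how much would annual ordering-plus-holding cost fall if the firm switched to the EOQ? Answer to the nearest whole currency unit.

Annual demand D = 438 × 50 = 21,900.
EOQ = √(2DS/H) = √(2 × 21,900 × 358 / 38.1) ≈ 641.53.
Cost at Q* = (D/Q*)S + (Q*/2)H = √(2DSH) ≈ £24,442.24.
Cost at Q = 1,700: (21,900/1,700)×358 + (1,700/2)×38.1 = £4,611.88 + £32,385.00 = £36,996.88.
Excess = £36,996.88 − £24,442.24 = £12,554.64.

Extra cost ≈ £12,555 per year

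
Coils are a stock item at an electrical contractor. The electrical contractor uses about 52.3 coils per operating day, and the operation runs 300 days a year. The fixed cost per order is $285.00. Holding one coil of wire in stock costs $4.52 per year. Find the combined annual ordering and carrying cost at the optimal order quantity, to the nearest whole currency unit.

TC* ≈ $6,358

Annual demand D = 52.3 × 300 = 15,690.
EOQ = √(2DS/H) = √(2 × 15,690 × 285 / 4.52) ≈ 1406.63.
At Q*, ordering cost (D/Q*)S equals holding cost (Q*/2)H, each = √(DSH/2).
Minimum total = √(2DSH) = √(2 × 15,690 × 285 × 4.52) ≈ 6357.965.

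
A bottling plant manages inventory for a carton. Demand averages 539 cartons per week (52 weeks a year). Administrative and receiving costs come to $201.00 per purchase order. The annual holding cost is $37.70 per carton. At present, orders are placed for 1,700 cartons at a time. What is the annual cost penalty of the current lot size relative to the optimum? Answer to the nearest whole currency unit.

Extra cost ≈ $14,749 per year

Annual demand D = 539 × 52 = 28,028.
EOQ = √(2DS/H) = √(2 × 28,028 × 201 / 37.7) ≈ 546.69.
Cost at Q* = (D/Q*)S + (Q*/2)H = √(2DSH) ≈ $20,610.08.
Cost at Q = 1,700: (28,028/1,700)×201 + (1,700/2)×37.7 = $3,313.90 + $32,045.00 = $35,358.90.
Excess = $35,358.90 − $20,610.08 = $14,748.82.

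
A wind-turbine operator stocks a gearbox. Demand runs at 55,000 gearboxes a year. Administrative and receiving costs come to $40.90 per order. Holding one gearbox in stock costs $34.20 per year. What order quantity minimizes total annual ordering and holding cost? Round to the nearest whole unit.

EOQ = √(2DS / H) = √(2 × 55,000 × 40.9 / 34.2).
= √(4,499,000 / 34.2) = √131,549.7076 ≈ 362.698.

Q* ≈ 363 gearboxes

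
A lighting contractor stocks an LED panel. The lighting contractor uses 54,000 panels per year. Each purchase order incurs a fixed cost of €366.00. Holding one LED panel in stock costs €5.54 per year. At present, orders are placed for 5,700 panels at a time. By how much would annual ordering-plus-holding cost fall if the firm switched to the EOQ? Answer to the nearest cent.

Extra cost ≈ €4,458.22 per year

EOQ = √(2DS/H) = √(2 × 54,000 × 366 / 5.54) ≈ 2671.15.
Cost at Q* = (D/Q*)S + (Q*/2)H = √(2DSH) ≈ €14,798.15.
Cost at Q = 5,700: (54,000/5,700)×366 + (5,700/2)×5.54 = €3,467.37 + €15,789.00 = €19,256.37.
Excess = €19,256.37 − €14,798.15 = €4,458.22.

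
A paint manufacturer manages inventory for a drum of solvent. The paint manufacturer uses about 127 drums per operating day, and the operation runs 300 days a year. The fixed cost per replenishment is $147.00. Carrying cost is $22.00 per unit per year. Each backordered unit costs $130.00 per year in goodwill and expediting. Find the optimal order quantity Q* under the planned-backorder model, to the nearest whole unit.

Q* ≈ 772 drums

Annual demand D = 127 × 300 = 38,100.
With planned backorders, Q* = √(2DS/H) · √((H+B)/B).
√(2DS/H) = √(2 × 38,100 × 147 / 22) = 713.551.
√((H+B)/B) = √((22+130)/130) = 1.0813.
Q* ≈ 771.569.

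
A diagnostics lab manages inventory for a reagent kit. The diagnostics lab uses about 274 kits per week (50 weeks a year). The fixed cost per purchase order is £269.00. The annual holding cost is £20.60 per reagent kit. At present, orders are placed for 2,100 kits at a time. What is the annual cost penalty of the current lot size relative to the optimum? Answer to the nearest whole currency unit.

Annual demand D = 274 × 50 = 13,700.
EOQ = √(2DS/H) = √(2 × 13,700 × 269 / 20.6) ≈ 598.16.
Cost at Q* = (D/Q*)S + (Q*/2)H = √(2DSH) ≈ £12,322.11.
Cost at Q = 2,100: (13,700/2,100)×269 + (2,100/2)×20.6 = £1,754.90 + £21,630.00 = £23,384.90.
Excess = £23,384.90 − £12,322.11 = £11,062.80.

Extra cost ≈ £11,063 per year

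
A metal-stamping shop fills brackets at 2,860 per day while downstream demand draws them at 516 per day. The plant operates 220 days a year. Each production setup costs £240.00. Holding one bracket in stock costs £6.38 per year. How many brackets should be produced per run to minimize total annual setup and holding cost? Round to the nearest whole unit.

Q* ≈ 3,228 brackets

Annual demand D = 516 × 220 = 113,520.
Production build-up factor (1 − d/p) = 1 − 516/2,860 = 0.8196.
Q* = √(2DS / (H(1 − d/p))) = √(2 × 113,520 × 240 / (6.38 × 0.8196)).
= √(54,489,600 / 5.2289) ≈ 3228.128.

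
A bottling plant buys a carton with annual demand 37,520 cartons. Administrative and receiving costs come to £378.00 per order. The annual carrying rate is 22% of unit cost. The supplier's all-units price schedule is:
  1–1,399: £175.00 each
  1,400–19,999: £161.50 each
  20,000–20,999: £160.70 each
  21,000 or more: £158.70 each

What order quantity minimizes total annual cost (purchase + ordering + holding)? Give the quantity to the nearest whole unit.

Q* ≈ 1,400 cartons

Holding cost per unit per year at price C is H = 0.22·C.
Evaluate total cost at each tier's feasible EOQ or, if the EOQ is below the tier, at the tier's minimum quantity.
EOQ at £175.00 = 858.3 (feasible in tier 1): TC = 37,520×£175.00 + (37,520/858.3)×378 + (858.3/2)×0.22×£175.00 = £6,599,046.29.
EOQ at £161.50 = 893.5 < 1400, so use break Q=1400: TC = 37,520×£161.50 + (37,520/1400.0)×378 + (1400.0/2)×0.22×£161.50 = £6,094,481.40.
EOQ at £160.70 = 895.7 < 20000, so use break Q=20000: TC = 37,520×£160.70 + (37,520/20000.0)×378 + (20000.0/2)×0.22×£160.70 = £6,383,713.13.
EOQ at £158.70 = 901.3 < 21000, so use break Q=21000: TC = 37,520×£158.70 + (37,520/21000.0)×378 + (21000.0/2)×0.22×£158.70 = £6,321,696.36.
Lowest total cost is £6,094,481.40 at Q = 1400.0.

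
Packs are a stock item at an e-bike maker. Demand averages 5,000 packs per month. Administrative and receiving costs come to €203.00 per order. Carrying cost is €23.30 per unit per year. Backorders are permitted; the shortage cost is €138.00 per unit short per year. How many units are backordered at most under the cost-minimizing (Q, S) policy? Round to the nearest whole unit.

S* ≈ 160 packs

Annual demand D = 5,000 × 12 = 60,000.
With planned backorders, Q* = √(2DS/H) · √((H+B)/B).
√(2DS/H) = √(2 × 60,000 × 203 / 23.3) = 1022.494.
√((H+B)/B) = √((23.3+138)/138) = 1.0811.
Q* ≈ 1105.448.
S* = Q* · H/(H+B) = 1105.448 × 23.3/161.3 ≈ 159.683.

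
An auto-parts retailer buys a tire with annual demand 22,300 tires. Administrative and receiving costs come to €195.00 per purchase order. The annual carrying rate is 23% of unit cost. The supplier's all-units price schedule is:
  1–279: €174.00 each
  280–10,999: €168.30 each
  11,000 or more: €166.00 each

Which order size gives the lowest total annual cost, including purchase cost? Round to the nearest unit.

Holding cost per unit per year at price C is H = 0.23·C.
Candidates are each tier's EOQ (if it falls in that tier) and each price-break quantity.
Tier 1 (€174.00): EOQ = 466.2 exceeds tier's upper bound 279, so this tier is dominated.
EOQ at €168.30 = 474.0 (feasible in tier 2): TC = 22,300×€168.30 + (22,300/474.0)×195 + (474.0/2)×0.23×€168.30 = €3,771,438.08.
EOQ at €166.00 = 477.3 < 11000, so use break Q=11000: TC = 22,300×€166.00 + (22,300/11000.0)×195 + (11000.0/2)×0.23×€166.00 = €3,912,185.32.
Lowest total cost is €3,771,438.08 at Q = 474.0.

Q* ≈ 474 tires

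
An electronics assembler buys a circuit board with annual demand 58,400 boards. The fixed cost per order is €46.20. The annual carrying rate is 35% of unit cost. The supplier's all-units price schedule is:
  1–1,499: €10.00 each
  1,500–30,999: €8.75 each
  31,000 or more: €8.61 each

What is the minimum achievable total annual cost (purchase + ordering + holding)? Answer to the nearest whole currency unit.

TC* ≈ €515,096

Holding cost per unit per year at price C is H = 0.35·C.
Candidates are each tier's EOQ (if it falls in that tier) and each price-break quantity.
EOQ at €10.00 = 1241.7 (feasible in tier 1): TC = 58,400×€10.00 + (58,400/1241.7)×46.2 + (1241.7/2)×0.35×€10.00 = €588,345.87.
EOQ at €8.75 = 1327.4 < 1500, so use break Q=1500: TC = 58,400×€8.75 + (58,400/1500.0)×46.2 + (1500.0/2)×0.35×€8.75 = €515,095.59.
EOQ at €8.61 = 1338.2 < 31000, so use break Q=31000: TC = 58,400×€8.61 + (58,400/31000.0)×46.2 + (31000.0/2)×0.35×€8.61 = €549,620.28.
Lowest total cost among the candidates is at Q = 1500.0.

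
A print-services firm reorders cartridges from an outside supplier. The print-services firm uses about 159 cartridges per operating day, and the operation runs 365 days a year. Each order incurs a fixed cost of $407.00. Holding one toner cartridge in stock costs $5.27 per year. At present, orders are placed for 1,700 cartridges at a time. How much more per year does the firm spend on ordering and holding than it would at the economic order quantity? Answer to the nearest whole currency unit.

Extra cost ≈ $2,595 per year

Annual demand D = 159 × 365 = 58,035.
EOQ = √(2DS/H) = √(2 × 58,035 × 407 / 5.27) ≈ 2994.00.
Cost at Q* = (D/Q*)S + (Q*/2)H = √(2DSH) ≈ $15,778.38.
Cost at Q = 1,700: (58,035/1,700)×407 + (1,700/2)×5.27 = $13,894.26 + $4,479.50 = $18,373.76.
Excess = $18,373.76 − $15,778.38 = $2,595.38.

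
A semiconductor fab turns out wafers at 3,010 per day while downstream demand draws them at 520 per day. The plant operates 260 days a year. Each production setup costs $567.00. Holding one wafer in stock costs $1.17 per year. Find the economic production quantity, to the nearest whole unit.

Q* ≈ 12,586 wafers

Annual demand D = 520 × 260 = 135,200.
Production build-up factor (1 − d/p) = 1 − 520/3,010 = 0.8272.
Q* = √(2DS / (H(1 − d/p))) = √(2 × 135,200 × 567 / (1.17 × 0.8272)).
= √(153,316,800 / 0.9679) ≈ 12585.936.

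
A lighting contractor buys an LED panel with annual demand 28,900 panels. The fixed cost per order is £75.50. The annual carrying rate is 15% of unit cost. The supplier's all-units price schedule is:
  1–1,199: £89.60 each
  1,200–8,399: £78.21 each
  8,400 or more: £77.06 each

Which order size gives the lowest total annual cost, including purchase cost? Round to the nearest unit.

Holding cost per unit per year at price C is H = 0.15·C.
For each price level, check whether its EOQ is feasible; otherwise the best quantity at that price is the breakpoint.
EOQ at £89.60 = 569.8 (feasible in tier 1): TC = 28,900×£89.60 + (28,900/569.8)×75.5 + (569.8/2)×0.15×£89.60 = £2,597,098.38.
EOQ at £78.21 = 609.9 < 1200, so use break Q=1200: TC = 28,900×£78.21 + (28,900/1200.0)×75.5 + (1200.0/2)×0.15×£78.21 = £2,269,126.19.
EOQ at £77.06 = 614.4 < 8400, so use break Q=8400: TC = 28,900×£77.06 + (28,900/8400.0)×75.5 + (8400.0/2)×0.15×£77.06 = £2,275,841.56.
Lowest total cost is £2,269,126.19 at Q = 1200.0.

Q* ≈ 1,200 panels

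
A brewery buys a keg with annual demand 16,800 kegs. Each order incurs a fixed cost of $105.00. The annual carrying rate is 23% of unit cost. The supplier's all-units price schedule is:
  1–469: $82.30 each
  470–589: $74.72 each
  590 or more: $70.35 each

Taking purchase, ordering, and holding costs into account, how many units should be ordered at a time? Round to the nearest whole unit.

Holding cost per unit per year at price C is H = 0.23·C.
Evaluate total cost at each tier's feasible EOQ or, if the EOQ is below the tier, at the tier's minimum quantity.
EOQ at $82.30 = 431.7 (feasible in tier 1): TC = 16,800×$82.30 + (16,800/431.7)×105 + (431.7/2)×0.23×$82.30 = $1,390,812.00.
EOQ at $74.72 = 453.1 < 470, so use break Q=470: TC = 16,800×$74.72 + (16,800/470.0)×105 + (470.0/2)×0.23×$74.72 = $1,263,087.81.
EOQ at $70.35 = 466.9 < 590, so use break Q=590: TC = 16,800×$70.35 + (16,800/590.0)×105 + (590.0/2)×0.23×$70.35 = $1,189,643.08.
Lowest total cost is $1,189,643.08 at Q = 590.0.

Q* ≈ 590 kegs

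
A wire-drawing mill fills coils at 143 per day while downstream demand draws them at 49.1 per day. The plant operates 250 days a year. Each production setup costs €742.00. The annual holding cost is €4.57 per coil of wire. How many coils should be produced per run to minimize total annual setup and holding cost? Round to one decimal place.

Q* ≈ 2,463.8 coils

Annual demand D = 49.1 × 250 = 12,275.
Production build-up factor (1 − d/p) = 1 − 49.1/143 = 0.6566.
Q* = √(2DS / (H(1 − d/p))) = √(2 × 12,275 × 742 / (4.57 × 0.6566)).
= √(18,216,100 / 3.0009) ≈ 2463.796.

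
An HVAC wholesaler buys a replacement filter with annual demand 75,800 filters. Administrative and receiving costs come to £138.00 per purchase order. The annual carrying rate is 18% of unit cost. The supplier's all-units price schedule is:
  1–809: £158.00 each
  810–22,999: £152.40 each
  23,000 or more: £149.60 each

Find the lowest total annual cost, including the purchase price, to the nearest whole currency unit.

Holding cost per unit per year at price C is H = 0.18·C.
Evaluate total cost at each tier's feasible EOQ or, if the EOQ is below the tier, at the tier's minimum quantity.
Tier 1 (£158.00): EOQ = 857.7 exceeds tier's upper bound 809, so this tier is dominated.
EOQ at £152.40 = 873.3 (feasible in tier 2): TC = 75,800×£152.40 + (75,800/873.3)×138 + (873.3/2)×0.18×£152.40 = £11,575,876.20.
EOQ at £149.60 = 881.4 < 23000, so use break Q=23000: TC = 75,800×£149.60 + (75,800/23000.0)×138 + (23000.0/2)×0.18×£149.60 = £11,649,806.80.
Lowest total cost among the candidates is at Q = 873.3.

TC* ≈ £11,575,876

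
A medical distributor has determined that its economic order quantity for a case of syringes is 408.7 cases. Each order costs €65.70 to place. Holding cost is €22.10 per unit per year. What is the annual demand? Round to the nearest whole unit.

D ≈ 28,094 cases per year

Invert the EOQ relation Q*² = 2DS/H.
From Q* = √(2DS/H): D = Q*²H / (2S) = 408.7² × 22.1 / (2 × 65.7) = 28093.522.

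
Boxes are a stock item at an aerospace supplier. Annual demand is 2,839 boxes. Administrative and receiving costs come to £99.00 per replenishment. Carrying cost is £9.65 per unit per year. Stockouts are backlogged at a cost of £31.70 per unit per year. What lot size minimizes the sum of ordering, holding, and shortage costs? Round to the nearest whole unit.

Q* ≈ 276 boxes

With planned backorders, Q* = √(2DS/H) · √((H+B)/B).
√(2DS/H) = √(2 × 2,839 × 99 / 9.65) = 241.352.
√((H+B)/B) = √((9.65+31.7)/31.7) = 1.1421.
Q* ≈ 275.651.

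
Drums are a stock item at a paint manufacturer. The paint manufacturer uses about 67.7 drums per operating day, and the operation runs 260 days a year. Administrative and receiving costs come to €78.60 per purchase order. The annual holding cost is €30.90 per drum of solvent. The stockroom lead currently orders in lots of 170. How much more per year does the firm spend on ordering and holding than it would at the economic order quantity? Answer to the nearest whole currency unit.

Extra cost ≈ €1,518 per year

Annual demand D = 67.7 × 260 = 17,602.
EOQ = √(2DS/H) = √(2 × 17,602 × 78.6 / 30.9) ≈ 299.25.
Cost at Q* = (D/Q*)S + (Q*/2)H = √(2DSH) ≈ €9,246.69.
Cost at Q = 170: (17,602/170)×78.6 + (170/2)×30.9 = €8,138.34 + €2,626.50 = €10,764.84.
Excess = €10,764.84 − €9,246.69 = €1,518.14.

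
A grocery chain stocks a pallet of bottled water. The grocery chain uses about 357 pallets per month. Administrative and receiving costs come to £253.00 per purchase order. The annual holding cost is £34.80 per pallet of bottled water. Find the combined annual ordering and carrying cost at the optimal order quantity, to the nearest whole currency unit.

TC* ≈ £8,685

Annual demand D = 357 × 12 = 4,284.
Q* = √(2DS/H) = √(2 × 4,284 × 253 / 34.8) ≈ 249.58.
At the optimum the two cost components are equal, so total cost = 2·(Q*/2)H = Q*·H.
Minimum total = √(2DSH) = √(2 × 4,284 × 253 × 34.8) ≈ 8685.396.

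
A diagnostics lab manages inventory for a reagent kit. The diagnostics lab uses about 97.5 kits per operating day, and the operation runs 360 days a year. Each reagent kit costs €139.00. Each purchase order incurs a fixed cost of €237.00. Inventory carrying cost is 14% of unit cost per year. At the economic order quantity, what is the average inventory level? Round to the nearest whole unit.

Annual demand D = 97.5 × 360 = 35,100.
Holding cost H = 0.14 × €139.00 = €19.4600 per unit per year.
EOQ = √(2DS/H) = √(2 × 35,100 × 237 / 19.46) ≈ 924.64.
Average inventory = Q*/2 ≈ 924.64 / 2 = 462.319.

Average inventory ≈ 462 kits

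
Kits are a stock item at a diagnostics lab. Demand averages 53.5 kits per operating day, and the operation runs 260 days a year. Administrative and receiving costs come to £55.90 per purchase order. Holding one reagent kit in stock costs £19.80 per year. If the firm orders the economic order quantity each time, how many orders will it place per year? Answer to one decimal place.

N ≈ 49.6 orders per year

Annual demand D = 53.5 × 260 = 13,910.
EOQ = √(2DS/H) = √(2 × 13,910 × 55.9 / 19.8) ≈ 280.25.
Orders per year = D / Q* = 13,910 / 280.25 ≈ 49.634.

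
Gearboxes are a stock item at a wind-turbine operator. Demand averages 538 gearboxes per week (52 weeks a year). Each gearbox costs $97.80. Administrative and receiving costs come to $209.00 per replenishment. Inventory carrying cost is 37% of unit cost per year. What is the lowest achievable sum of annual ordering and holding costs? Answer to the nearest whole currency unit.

Annual demand D = 538 × 52 = 27,976.
Holding cost H = 0.37 × $97.80 = $36.1860 per unit per year.
Q* = √(2DS/H) = √(2 × 27,976 × 209 / 36.186) ≈ 568.47.
At the optimum the two cost components are equal, so total cost = 2·(Q*/2)H = Q*·H.
Minimum total = √(2DSH) = √(2 × 27,976 × 209 × 36.186) ≈ 20570.803.

TC* ≈ $20,571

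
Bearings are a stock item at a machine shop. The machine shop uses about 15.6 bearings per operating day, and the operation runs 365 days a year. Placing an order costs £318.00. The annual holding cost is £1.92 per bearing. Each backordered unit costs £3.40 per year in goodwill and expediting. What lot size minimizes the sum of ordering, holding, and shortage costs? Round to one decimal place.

Q* ≈ 1,717.9 bearings

Annual demand D = 15.6 × 365 = 5,694.
With planned backorders, Q* = √(2DS/H) · √((H+B)/B).
√(2DS/H) = √(2 × 5,694 × 318 / 1.92) = 1373.367.
√((H+B)/B) = √((1.92+3.4)/3.4) = 1.2509.
Q* ≈ 1717.920.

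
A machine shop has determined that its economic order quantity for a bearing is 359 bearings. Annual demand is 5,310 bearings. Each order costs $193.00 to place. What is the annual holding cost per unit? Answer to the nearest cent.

Invert the EOQ relation Q*² = 2DS/H.
From Q* = √(2DS/H): H = 2DS / Q*² = 2 × 5,310 × 193 / 359² = 15.9035.

H ≈ $15.90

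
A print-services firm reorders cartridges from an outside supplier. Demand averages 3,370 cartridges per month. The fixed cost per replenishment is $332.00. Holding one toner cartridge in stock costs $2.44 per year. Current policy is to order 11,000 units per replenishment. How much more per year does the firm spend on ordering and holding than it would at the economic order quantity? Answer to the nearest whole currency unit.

Extra cost ≈ $6,546 per year

Annual demand D = 3,370 × 12 = 40,440.
EOQ = √(2DS/H) = √(2 × 40,440 × 332 / 2.44) ≈ 3317.38.
Cost at Q* = (D/Q*)S + (Q*/2)H = √(2DSH) ≈ $8,094.40.
Cost at Q = 11,000: (40,440/11,000)×332 + (11,000/2)×2.44 = $1,220.55 + $13,420.00 = $14,640.55.
Excess = $14,640.55 − $8,094.40 = $6,546.16.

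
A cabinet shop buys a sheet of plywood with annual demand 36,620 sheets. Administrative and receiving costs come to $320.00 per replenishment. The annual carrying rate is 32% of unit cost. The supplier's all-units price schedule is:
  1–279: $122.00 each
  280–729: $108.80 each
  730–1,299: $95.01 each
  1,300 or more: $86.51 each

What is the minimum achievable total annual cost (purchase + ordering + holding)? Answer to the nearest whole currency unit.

Holding cost per unit per year at price C is H = 0.32·C.
Candidates are each tier's EOQ (if it falls in that tier) and each price-break quantity.
Tier 1 ($122.00): EOQ = 774.8 exceeds tier's upper bound 279, so this tier is dominated.
Tier 2 ($108.80): EOQ = 820.5 exceeds tier's upper bound 729, so this tier is dominated.
EOQ at $95.01 = 878.0 (feasible in tier 3): TC = 36,620×$95.01 + (36,620/878.0)×320 + (878.0/2)×0.32×$95.01 = $3,505,959.90.
EOQ at $86.51 = 920.1 < 1300, so use break Q=1300: TC = 36,620×$86.51 + (36,620/1300.0)×320 + (1300.0/2)×0.32×$86.51 = $3,195,004.43.
Lowest total cost among the candidates is at Q = 1300.0.

TC* ≈ $3,195,004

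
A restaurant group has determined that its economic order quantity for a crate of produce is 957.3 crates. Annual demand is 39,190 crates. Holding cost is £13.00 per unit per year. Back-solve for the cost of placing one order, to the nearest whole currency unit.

S ≈ £152

Squaring Q* = √(2DS/H) gives Q*² = 2DS/H.
From Q* = √(2DS/H): S = Q*²H / (2D) = 957.3² × 13 / (2 × 39,190) = 151.9967.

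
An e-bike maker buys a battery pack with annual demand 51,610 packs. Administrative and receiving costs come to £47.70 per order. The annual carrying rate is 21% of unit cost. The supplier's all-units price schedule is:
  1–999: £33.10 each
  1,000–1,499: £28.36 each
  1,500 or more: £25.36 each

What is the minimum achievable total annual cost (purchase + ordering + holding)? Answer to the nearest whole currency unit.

TC* ≈ £1,314,465

Holding cost per unit per year at price C is H = 0.21·C.
Candidates are each tier's EOQ (if it falls in that tier) and each price-break quantity.
EOQ at £33.10 = 841.6 (feasible in tier 1): TC = 51,610×£33.10 + (51,610/841.6)×47.7 + (841.6/2)×0.21×£33.10 = £1,714,141.12.
EOQ at £28.36 = 909.2 < 1000, so use break Q=1000: TC = 51,610×£28.36 + (51,610/1000.0)×47.7 + (1000.0/2)×0.21×£28.36 = £1,469,099.20.
EOQ at £25.36 = 961.5 < 1500, so use break Q=1500: TC = 51,610×£25.36 + (51,610/1500.0)×47.7 + (1500.0/2)×0.21×£25.36 = £1,314,465.00.
Lowest total cost among the candidates is at Q = 1500.0.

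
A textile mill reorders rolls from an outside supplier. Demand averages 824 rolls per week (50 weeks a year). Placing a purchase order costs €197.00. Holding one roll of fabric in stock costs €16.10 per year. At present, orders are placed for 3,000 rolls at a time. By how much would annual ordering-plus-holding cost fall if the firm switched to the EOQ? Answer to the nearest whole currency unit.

Annual demand D = 824 × 50 = 41,200.
EOQ = √(2DS/H) = √(2 × 41,200 × 197 / 16.1) ≈ 1004.12.
Cost at Q* = (D/Q*)S + (Q*/2)H = √(2DSH) ≈ €16,166.26.
Cost at Q = 3,000: (41,200/3,000)×197 + (3,000/2)×16.1 = €2,705.47 + €24,150.00 = €26,855.47.
Excess = €26,855.47 − €16,166.26 = €10,689.20.

Extra cost ≈ €10,689 per year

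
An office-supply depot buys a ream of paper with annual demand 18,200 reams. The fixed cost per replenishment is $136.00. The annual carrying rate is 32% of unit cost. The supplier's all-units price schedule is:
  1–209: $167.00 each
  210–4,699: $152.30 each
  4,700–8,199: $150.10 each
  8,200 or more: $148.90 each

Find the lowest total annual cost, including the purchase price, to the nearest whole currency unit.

Holding cost per unit per year at price C is H = 0.32·C.
Evaluate total cost at each tier's feasible EOQ or, if the EOQ is below the tier, at the tier's minimum quantity.
Tier 1 ($167.00): EOQ = 304.4 exceeds tier's upper bound 209, so this tier is dominated.
EOQ at $152.30 = 318.7 (feasible in tier 2): TC = 18,200×$152.30 + (18,200/318.7)×136 + (318.7/2)×0.32×$152.30 = $2,787,392.63.
EOQ at $150.10 = 321.0 < 4700, so use break Q=4700: TC = 18,200×$150.10 + (18,200/4700.0)×136 + (4700.0/2)×0.32×$150.10 = $2,845,221.84.
EOQ at $148.90 = 322.3 < 8200, so use break Q=8200: TC = 18,200×$148.90 + (18,200/8200.0)×136 + (8200.0/2)×0.32×$148.90 = $2,905,638.65.
Lowest total cost among the candidates is at Q = 318.7.

TC* ≈ $2,787,393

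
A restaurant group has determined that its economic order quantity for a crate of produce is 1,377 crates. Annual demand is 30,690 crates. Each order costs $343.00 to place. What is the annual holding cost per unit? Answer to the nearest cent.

H ≈ $11.10

Squaring Q* = √(2DS/H) gives Q*² = 2DS/H.
From Q* = √(2DS/H): H = 2DS / Q*² = 2 × 30,690 × 343 / 1,377² = 11.1033.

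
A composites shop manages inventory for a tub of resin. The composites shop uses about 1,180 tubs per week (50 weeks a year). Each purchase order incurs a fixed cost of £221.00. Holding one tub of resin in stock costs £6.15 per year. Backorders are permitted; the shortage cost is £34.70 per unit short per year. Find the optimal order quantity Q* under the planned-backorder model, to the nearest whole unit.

Annual demand D = 1,180 × 50 = 59,000.
With planned backorders, Q* = √(2DS/H) · √((H+B)/B).
√(2DS/H) = √(2 × 59,000 × 221 / 6.15) = 2059.205.
√((H+B)/B) = √((6.15+34.7)/34.7) = 1.0850.
Q* ≈ 2234.245.

Q* ≈ 2,234 tubs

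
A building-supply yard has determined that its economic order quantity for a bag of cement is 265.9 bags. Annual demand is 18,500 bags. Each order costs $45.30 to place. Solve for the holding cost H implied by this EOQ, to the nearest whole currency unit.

H ≈ $24

Invert the EOQ relation Q*² = 2DS/H.
From Q* = √(2DS/H): H = 2DS / Q*² = 2 × 18,500 × 45.3 / 265.9² = 23.7063.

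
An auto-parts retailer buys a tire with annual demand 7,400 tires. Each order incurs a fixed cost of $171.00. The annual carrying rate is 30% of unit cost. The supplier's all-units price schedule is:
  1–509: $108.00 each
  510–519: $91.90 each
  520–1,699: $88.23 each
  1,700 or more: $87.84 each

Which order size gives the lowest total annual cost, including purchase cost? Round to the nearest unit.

Q* ≈ 520 tires

Holding cost per unit per year at price C is H = 0.30·C.
Evaluate total cost at each tier's feasible EOQ or, if the EOQ is below the tier, at the tier's minimum quantity.
EOQ at $108.00 = 279.5 (feasible in tier 1): TC = 7,400×$108.00 + (7,400/279.5)×171 + (279.5/2)×0.30×$108.00 = $808,255.27.
EOQ at $91.90 = 303.0 < 510, so use break Q=510: TC = 7,400×$91.90 + (7,400/510.0)×171 + (510.0/2)×0.30×$91.90 = $689,571.53.
EOQ at $88.23 = 309.2 < 520, so use break Q=520: TC = 7,400×$88.23 + (7,400/520.0)×171 + (520.0/2)×0.30×$88.23 = $662,217.40.
EOQ at $87.84 = 309.9 < 1700, so use break Q=1700: TC = 7,400×$87.84 + (7,400/1700.0)×171 + (1700.0/2)×0.30×$87.84 = $673,159.55.
Lowest total cost is $662,217.40 at Q = 520.0.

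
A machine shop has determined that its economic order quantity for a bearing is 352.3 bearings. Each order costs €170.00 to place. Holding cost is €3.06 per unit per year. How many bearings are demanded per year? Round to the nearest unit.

The basic EOQ model gives Q* = √(2DS/H); rearrange for the unknown.
From Q* = √(2DS/H): D = Q*²H / (2S) = 352.3² × 3.06 / (2 × 170) = 1117.038.

D ≈ 1,117 bearings per year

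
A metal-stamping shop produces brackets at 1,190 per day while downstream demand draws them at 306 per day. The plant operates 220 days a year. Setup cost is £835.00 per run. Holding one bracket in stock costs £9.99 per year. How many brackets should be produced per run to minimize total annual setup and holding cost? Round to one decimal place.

Annual demand D = 306 × 220 = 67,320.
Production build-up factor (1 − d/p) = 1 − 306/1,190 = 0.7429.
Q* = √(2DS / (H(1 − d/p))) = √(2 × 67,320 × 835 / (9.99 × 0.7429)).
= √(112,424,400 / 7.4211) ≈ 3892.198.

Q* ≈ 3,892.2 brackets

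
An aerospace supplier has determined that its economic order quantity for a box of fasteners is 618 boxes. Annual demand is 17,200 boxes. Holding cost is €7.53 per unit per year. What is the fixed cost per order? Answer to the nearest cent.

Invert the EOQ relation Q*² = 2DS/H.
From Q* = √(2DS/H): S = Q*²H / (2D) = 618² × 7.53 / (2 × 17,200) = 83.6014.

S ≈ €83.60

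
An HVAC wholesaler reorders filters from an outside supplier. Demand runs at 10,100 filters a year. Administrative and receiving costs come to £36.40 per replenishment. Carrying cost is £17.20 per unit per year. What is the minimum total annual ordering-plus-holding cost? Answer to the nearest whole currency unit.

The optimal lot size = √(2DS/H) = √(2 × 10,100 × 36.4 / 17.2) ≈ 206.76.
At Q*, ordering cost (D/Q*)S equals holding cost (Q*/2)H, each = √(DSH/2).
Minimum total = √(2DSH) = √(2 × 10,100 × 36.4 × 17.2) ≈ 3556.236.

TC* ≈ £3,556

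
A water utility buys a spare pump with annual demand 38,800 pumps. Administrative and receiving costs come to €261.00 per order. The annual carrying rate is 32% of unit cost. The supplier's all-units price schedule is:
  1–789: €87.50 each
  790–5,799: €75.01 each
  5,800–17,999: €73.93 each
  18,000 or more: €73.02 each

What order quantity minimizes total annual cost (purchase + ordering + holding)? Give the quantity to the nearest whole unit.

Holding cost per unit per year at price C is H = 0.32·C.
For each price level, check whether its EOQ is feasible; otherwise the best quantity at that price is the breakpoint.
Tier 1 (€87.50): EOQ = 850.5 exceeds tier's upper bound 789, so this tier is dominated.
EOQ at €75.01 = 918.6 (feasible in tier 2): TC = 38,800×€75.01 + (38,800/918.6)×261 + (918.6/2)×0.32×€75.01 = €2,932,436.84.
EOQ at €73.93 = 925.3 < 5800, so use break Q=5800: TC = 38,800×€73.93 + (38,800/5800.0)×261 + (5800.0/2)×0.32×€73.93 = €2,938,837.04.
EOQ at €73.02 = 931.0 < 18000, so use break Q=18000: TC = 38,800×€73.02 + (38,800/18000.0)×261 + (18000.0/2)×0.32×€73.02 = €3,044,036.20.
Lowest total cost is €2,932,436.84 at Q = 918.6.

Q* ≈ 919 pumps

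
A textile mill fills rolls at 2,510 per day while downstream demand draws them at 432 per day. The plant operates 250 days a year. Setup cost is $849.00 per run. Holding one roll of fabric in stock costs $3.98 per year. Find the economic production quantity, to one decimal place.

Q* ≈ 7,460.2 rolls

Annual demand D = 432 × 250 = 108,000.
Production build-up factor (1 − d/p) = 1 − 432/2,510 = 0.8279.
Q* = √(2DS / (H(1 − d/p))) = √(2 × 108,000 × 849 / (3.98 × 0.8279)).
= √(183,384,000 / 3.295) ≈ 7460.248.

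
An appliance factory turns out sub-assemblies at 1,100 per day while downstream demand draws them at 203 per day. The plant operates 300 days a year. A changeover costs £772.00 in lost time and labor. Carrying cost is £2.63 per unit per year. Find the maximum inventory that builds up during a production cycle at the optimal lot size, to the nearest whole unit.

I_max ≈ 5,400 sub-assemblies

Annual demand D = 203 × 300 = 60,900.
Production build-up factor (1 − d/p) = 1 − 203/1,100 = 0.8155.
Q* = √(2DS / (H(1 − d/p))) = √(2 × 60,900 × 772 / (2.63 × 0.8155)).
= √(94,029,600 / 2.1446) ≈ 6621.472.
Maximum inventory = Q*(1 − d/p) = 6621.472 × 0.8155 ≈ 5399.509.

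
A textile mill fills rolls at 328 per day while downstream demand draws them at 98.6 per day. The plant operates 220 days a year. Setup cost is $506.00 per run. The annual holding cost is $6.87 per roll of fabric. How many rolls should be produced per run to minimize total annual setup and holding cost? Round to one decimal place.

Q* ≈ 2,137.5 rolls

Annual demand D = 98.6 × 220 = 21,692.
Production build-up factor (1 − d/p) = 1 − 98.6/328 = 0.6994.
Q* = √(2DS / (H(1 − d/p))) = √(2 × 21,692 × 506 / (6.87 × 0.6994)).
= √(21,952,304 / 4.8048) ≈ 2137.479.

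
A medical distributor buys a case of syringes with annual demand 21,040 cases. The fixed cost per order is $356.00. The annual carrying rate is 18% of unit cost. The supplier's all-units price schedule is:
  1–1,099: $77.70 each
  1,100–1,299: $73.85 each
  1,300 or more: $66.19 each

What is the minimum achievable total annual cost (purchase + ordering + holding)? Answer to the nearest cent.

Holding cost per unit per year at price C is H = 0.18·C.
Evaluate total cost at each tier's feasible EOQ or, if the EOQ is below the tier, at the tier's minimum quantity.
EOQ at $77.70 = 1034.9 (feasible in tier 1): TC = 21,040×$77.70 + (21,040/1034.9)×356 + (1034.9/2)×0.18×$77.70 = $1,649,282.70.
EOQ at $73.85 = 1061.6 < 1100, so use break Q=1100: TC = 21,040×$73.85 + (21,040/1100.0)×356 + (1100.0/2)×0.18×$73.85 = $1,567,924.46.
EOQ at $66.19 = 1121.3 < 1300, so use break Q=1300: TC = 21,040×$66.19 + (21,040/1300.0)×356 + (1300.0/2)×0.18×$66.19 = $1,406,143.55.
Lowest total cost among the candidates is at Q = 1300.0.

TC* ≈ $1,406,143.55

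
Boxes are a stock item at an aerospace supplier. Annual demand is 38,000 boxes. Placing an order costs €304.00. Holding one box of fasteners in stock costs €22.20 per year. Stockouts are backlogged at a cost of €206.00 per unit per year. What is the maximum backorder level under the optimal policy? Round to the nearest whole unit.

S* ≈ 104 boxes

With planned backorders, Q* = √(2DS/H) · √((H+B)/B).
√(2DS/H) = √(2 × 38,000 × 304 / 22.2) = 1020.157.
√((H+B)/B) = √((22.2+206)/206) = 1.0525.
Q* ≈ 1073.721.
S* = Q* · H/(H+B) = 1073.721 × 22.2/228.2 ≈ 104.455.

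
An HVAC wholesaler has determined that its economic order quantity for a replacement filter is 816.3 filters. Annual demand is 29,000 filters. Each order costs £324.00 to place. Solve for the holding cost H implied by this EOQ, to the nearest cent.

Squaring Q* = √(2DS/H) gives Q*² = 2DS/H.
From Q* = √(2DS/H): H = 2DS / Q*² = 2 × 29,000 × 324 / 816.3² = 28.2016.

H ≈ £28.20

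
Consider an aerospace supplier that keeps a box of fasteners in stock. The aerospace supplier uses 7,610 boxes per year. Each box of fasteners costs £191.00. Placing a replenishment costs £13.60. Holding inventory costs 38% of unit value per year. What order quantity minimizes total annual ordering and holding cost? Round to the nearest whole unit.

Q* ≈ 53 boxes

Holding cost H = 0.38 × £191.00 = £72.5800 per unit per year.
EOQ = √(2DS / H) = √(2 × 7,610 × 13.6 / 72.58).
= √(206,992 / 72.58) = √2,851.9151 ≈ 53.403.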